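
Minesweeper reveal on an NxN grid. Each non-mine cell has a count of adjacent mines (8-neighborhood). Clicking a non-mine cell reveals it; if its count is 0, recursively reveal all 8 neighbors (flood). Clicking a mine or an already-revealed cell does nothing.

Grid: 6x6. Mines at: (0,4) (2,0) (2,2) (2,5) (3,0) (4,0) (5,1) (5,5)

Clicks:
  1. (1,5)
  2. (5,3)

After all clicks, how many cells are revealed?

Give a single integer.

Answer: 10

Derivation:
Click 1 (1,5) count=2: revealed 1 new [(1,5)] -> total=1
Click 2 (5,3) count=0: revealed 9 new [(3,2) (3,3) (3,4) (4,2) (4,3) (4,4) (5,2) (5,3) (5,4)] -> total=10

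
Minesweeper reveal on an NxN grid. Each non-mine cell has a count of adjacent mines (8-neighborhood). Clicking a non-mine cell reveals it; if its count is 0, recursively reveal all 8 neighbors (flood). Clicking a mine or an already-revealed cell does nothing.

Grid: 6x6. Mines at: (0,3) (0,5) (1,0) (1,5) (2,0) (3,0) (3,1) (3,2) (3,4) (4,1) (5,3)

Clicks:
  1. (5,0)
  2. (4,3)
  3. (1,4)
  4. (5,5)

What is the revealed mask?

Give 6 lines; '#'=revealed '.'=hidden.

Answer: ......
....#.
......
......
...###
#...##

Derivation:
Click 1 (5,0) count=1: revealed 1 new [(5,0)] -> total=1
Click 2 (4,3) count=3: revealed 1 new [(4,3)] -> total=2
Click 3 (1,4) count=3: revealed 1 new [(1,4)] -> total=3
Click 4 (5,5) count=0: revealed 4 new [(4,4) (4,5) (5,4) (5,5)] -> total=7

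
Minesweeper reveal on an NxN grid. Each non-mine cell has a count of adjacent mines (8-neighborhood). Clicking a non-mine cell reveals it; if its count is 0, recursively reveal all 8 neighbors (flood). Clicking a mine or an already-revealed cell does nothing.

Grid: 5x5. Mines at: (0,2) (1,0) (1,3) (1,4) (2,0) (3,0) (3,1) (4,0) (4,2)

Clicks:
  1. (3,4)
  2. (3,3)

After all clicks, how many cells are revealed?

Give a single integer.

Answer: 6

Derivation:
Click 1 (3,4) count=0: revealed 6 new [(2,3) (2,4) (3,3) (3,4) (4,3) (4,4)] -> total=6
Click 2 (3,3) count=1: revealed 0 new [(none)] -> total=6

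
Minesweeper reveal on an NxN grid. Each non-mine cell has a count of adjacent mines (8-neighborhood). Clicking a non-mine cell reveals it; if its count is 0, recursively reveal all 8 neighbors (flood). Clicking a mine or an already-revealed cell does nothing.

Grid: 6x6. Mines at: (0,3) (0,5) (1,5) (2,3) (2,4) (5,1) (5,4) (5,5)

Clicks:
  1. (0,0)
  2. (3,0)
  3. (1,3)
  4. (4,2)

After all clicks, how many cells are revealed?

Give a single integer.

Answer: 16

Derivation:
Click 1 (0,0) count=0: revealed 15 new [(0,0) (0,1) (0,2) (1,0) (1,1) (1,2) (2,0) (2,1) (2,2) (3,0) (3,1) (3,2) (4,0) (4,1) (4,2)] -> total=15
Click 2 (3,0) count=0: revealed 0 new [(none)] -> total=15
Click 3 (1,3) count=3: revealed 1 new [(1,3)] -> total=16
Click 4 (4,2) count=1: revealed 0 new [(none)] -> total=16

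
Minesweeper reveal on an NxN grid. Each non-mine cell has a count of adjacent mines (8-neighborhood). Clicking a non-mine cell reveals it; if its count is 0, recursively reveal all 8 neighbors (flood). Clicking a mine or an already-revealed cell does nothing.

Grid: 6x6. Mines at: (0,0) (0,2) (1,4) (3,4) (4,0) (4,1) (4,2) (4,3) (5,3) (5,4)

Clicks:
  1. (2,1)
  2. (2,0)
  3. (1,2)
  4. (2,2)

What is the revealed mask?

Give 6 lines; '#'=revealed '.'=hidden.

Click 1 (2,1) count=0: revealed 12 new [(1,0) (1,1) (1,2) (1,3) (2,0) (2,1) (2,2) (2,3) (3,0) (3,1) (3,2) (3,3)] -> total=12
Click 2 (2,0) count=0: revealed 0 new [(none)] -> total=12
Click 3 (1,2) count=1: revealed 0 new [(none)] -> total=12
Click 4 (2,2) count=0: revealed 0 new [(none)] -> total=12

Answer: ......
####..
####..
####..
......
......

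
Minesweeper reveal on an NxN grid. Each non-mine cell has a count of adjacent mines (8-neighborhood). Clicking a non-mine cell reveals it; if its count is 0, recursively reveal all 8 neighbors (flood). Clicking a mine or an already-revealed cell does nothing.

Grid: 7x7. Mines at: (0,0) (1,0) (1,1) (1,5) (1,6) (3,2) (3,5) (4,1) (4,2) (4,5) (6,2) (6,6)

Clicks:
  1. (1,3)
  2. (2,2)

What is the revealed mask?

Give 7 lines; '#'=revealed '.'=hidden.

Answer: ..###..
..###..
..###..
.......
.......
.......
.......

Derivation:
Click 1 (1,3) count=0: revealed 9 new [(0,2) (0,3) (0,4) (1,2) (1,3) (1,4) (2,2) (2,3) (2,4)] -> total=9
Click 2 (2,2) count=2: revealed 0 new [(none)] -> total=9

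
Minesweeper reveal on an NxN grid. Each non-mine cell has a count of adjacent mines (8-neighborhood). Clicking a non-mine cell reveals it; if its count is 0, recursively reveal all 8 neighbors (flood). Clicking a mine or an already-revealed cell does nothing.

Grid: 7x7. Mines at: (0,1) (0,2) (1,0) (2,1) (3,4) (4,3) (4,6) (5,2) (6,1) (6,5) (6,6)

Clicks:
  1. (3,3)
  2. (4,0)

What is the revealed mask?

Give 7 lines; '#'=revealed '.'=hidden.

Answer: .......
.......
.......
##.#...
##.....
##.....
.......

Derivation:
Click 1 (3,3) count=2: revealed 1 new [(3,3)] -> total=1
Click 2 (4,0) count=0: revealed 6 new [(3,0) (3,1) (4,0) (4,1) (5,0) (5,1)] -> total=7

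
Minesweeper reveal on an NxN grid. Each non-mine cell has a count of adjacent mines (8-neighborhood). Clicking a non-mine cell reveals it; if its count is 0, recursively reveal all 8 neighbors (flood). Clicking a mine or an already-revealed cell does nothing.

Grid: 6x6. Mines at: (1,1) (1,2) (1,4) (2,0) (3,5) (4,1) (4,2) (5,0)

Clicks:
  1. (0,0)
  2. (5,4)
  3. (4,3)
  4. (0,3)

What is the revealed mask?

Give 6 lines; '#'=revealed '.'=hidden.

Answer: #..#..
......
......
......
...###
...###

Derivation:
Click 1 (0,0) count=1: revealed 1 new [(0,0)] -> total=1
Click 2 (5,4) count=0: revealed 6 new [(4,3) (4,4) (4,5) (5,3) (5,4) (5,5)] -> total=7
Click 3 (4,3) count=1: revealed 0 new [(none)] -> total=7
Click 4 (0,3) count=2: revealed 1 new [(0,3)] -> total=8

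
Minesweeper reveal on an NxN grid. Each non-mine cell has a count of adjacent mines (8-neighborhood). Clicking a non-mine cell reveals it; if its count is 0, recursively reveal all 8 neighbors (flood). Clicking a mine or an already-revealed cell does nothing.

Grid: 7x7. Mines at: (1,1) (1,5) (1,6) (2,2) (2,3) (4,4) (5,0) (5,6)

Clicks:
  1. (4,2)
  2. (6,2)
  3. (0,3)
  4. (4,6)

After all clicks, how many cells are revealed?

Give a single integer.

Answer: 23

Derivation:
Click 1 (4,2) count=0: revealed 16 new [(3,1) (3,2) (3,3) (4,1) (4,2) (4,3) (5,1) (5,2) (5,3) (5,4) (5,5) (6,1) (6,2) (6,3) (6,4) (6,5)] -> total=16
Click 2 (6,2) count=0: revealed 0 new [(none)] -> total=16
Click 3 (0,3) count=0: revealed 6 new [(0,2) (0,3) (0,4) (1,2) (1,3) (1,4)] -> total=22
Click 4 (4,6) count=1: revealed 1 new [(4,6)] -> total=23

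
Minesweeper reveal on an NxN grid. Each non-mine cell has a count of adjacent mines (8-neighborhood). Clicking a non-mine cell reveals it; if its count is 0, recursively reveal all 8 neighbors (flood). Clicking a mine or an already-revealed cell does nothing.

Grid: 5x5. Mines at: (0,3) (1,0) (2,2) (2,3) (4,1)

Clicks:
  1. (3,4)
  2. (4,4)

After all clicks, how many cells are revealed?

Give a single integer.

Click 1 (3,4) count=1: revealed 1 new [(3,4)] -> total=1
Click 2 (4,4) count=0: revealed 5 new [(3,2) (3,3) (4,2) (4,3) (4,4)] -> total=6

Answer: 6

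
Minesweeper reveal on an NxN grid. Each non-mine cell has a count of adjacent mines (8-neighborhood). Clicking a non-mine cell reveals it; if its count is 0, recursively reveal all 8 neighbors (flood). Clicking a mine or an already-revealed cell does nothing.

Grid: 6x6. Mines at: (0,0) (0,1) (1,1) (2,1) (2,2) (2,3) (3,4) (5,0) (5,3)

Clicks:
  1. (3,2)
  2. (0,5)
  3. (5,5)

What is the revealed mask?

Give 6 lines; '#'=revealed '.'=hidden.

Answer: ..####
..####
....##
..#...
....##
....##

Derivation:
Click 1 (3,2) count=3: revealed 1 new [(3,2)] -> total=1
Click 2 (0,5) count=0: revealed 10 new [(0,2) (0,3) (0,4) (0,5) (1,2) (1,3) (1,4) (1,5) (2,4) (2,5)] -> total=11
Click 3 (5,5) count=0: revealed 4 new [(4,4) (4,5) (5,4) (5,5)] -> total=15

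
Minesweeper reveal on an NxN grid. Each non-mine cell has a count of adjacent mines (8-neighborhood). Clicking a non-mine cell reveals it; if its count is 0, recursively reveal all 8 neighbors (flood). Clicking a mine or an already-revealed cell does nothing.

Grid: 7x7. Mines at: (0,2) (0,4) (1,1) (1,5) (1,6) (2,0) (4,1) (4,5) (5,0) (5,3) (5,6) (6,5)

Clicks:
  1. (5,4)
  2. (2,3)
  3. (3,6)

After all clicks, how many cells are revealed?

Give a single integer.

Click 1 (5,4) count=3: revealed 1 new [(5,4)] -> total=1
Click 2 (2,3) count=0: revealed 12 new [(1,2) (1,3) (1,4) (2,2) (2,3) (2,4) (3,2) (3,3) (3,4) (4,2) (4,3) (4,4)] -> total=13
Click 3 (3,6) count=1: revealed 1 new [(3,6)] -> total=14

Answer: 14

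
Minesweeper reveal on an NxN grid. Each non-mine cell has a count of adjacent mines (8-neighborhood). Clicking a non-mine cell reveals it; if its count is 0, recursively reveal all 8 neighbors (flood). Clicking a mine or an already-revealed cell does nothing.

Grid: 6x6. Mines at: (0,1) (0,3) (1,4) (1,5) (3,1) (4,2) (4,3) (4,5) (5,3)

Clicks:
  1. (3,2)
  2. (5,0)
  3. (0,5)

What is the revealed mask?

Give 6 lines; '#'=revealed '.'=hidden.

Click 1 (3,2) count=3: revealed 1 new [(3,2)] -> total=1
Click 2 (5,0) count=0: revealed 4 new [(4,0) (4,1) (5,0) (5,1)] -> total=5
Click 3 (0,5) count=2: revealed 1 new [(0,5)] -> total=6

Answer: .....#
......
......
..#...
##....
##....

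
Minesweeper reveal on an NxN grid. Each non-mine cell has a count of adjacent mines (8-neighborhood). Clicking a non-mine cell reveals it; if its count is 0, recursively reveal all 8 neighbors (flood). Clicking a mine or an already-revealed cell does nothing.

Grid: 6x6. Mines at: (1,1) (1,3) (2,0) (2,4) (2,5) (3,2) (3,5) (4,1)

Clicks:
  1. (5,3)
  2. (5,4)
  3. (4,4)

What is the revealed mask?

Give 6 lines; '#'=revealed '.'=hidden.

Answer: ......
......
......
......
..####
..####

Derivation:
Click 1 (5,3) count=0: revealed 8 new [(4,2) (4,3) (4,4) (4,5) (5,2) (5,3) (5,4) (5,5)] -> total=8
Click 2 (5,4) count=0: revealed 0 new [(none)] -> total=8
Click 3 (4,4) count=1: revealed 0 new [(none)] -> total=8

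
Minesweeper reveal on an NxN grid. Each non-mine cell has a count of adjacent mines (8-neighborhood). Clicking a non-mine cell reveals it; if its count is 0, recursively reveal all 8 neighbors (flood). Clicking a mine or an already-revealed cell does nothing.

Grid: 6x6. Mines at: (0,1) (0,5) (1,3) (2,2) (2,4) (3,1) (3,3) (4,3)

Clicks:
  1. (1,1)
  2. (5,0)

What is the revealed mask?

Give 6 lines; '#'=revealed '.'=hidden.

Click 1 (1,1) count=2: revealed 1 new [(1,1)] -> total=1
Click 2 (5,0) count=0: revealed 6 new [(4,0) (4,1) (4,2) (5,0) (5,1) (5,2)] -> total=7

Answer: ......
.#....
......
......
###...
###...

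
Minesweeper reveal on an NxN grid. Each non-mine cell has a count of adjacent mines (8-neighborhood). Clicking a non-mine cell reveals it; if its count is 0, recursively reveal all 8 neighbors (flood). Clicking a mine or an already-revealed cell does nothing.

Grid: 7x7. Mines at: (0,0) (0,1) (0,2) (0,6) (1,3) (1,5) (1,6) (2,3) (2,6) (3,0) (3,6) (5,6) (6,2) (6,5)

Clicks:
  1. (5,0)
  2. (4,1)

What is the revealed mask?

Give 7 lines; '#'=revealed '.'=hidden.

Click 1 (5,0) count=0: revealed 6 new [(4,0) (4,1) (5,0) (5,1) (6,0) (6,1)] -> total=6
Click 2 (4,1) count=1: revealed 0 new [(none)] -> total=6

Answer: .......
.......
.......
.......
##.....
##.....
##.....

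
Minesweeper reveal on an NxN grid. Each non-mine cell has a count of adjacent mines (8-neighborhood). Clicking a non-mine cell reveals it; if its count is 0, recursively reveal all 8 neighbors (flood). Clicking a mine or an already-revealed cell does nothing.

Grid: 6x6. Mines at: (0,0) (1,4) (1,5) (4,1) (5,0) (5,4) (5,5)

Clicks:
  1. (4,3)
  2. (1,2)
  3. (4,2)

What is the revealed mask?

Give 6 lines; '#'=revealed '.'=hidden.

Answer: .###..
####..
######
######
..####
......

Derivation:
Click 1 (4,3) count=1: revealed 1 new [(4,3)] -> total=1
Click 2 (1,2) count=0: revealed 22 new [(0,1) (0,2) (0,3) (1,0) (1,1) (1,2) (1,3) (2,0) (2,1) (2,2) (2,3) (2,4) (2,5) (3,0) (3,1) (3,2) (3,3) (3,4) (3,5) (4,2) (4,4) (4,5)] -> total=23
Click 3 (4,2) count=1: revealed 0 new [(none)] -> total=23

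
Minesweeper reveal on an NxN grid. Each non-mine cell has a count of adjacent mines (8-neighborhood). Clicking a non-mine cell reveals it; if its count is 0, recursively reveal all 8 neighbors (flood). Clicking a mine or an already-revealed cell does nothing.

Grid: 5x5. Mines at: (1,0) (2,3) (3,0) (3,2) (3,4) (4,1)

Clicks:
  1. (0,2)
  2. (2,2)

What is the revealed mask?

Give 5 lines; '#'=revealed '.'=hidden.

Answer: .####
.####
..#..
.....
.....

Derivation:
Click 1 (0,2) count=0: revealed 8 new [(0,1) (0,2) (0,3) (0,4) (1,1) (1,2) (1,3) (1,4)] -> total=8
Click 2 (2,2) count=2: revealed 1 new [(2,2)] -> total=9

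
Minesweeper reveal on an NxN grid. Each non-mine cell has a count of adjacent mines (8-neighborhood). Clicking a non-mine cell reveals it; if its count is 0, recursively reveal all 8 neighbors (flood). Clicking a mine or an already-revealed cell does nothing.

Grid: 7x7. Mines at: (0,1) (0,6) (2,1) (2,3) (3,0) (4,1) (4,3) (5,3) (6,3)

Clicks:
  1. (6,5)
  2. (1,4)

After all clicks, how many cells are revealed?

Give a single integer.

Click 1 (6,5) count=0: revealed 18 new [(1,4) (1,5) (1,6) (2,4) (2,5) (2,6) (3,4) (3,5) (3,6) (4,4) (4,5) (4,6) (5,4) (5,5) (5,6) (6,4) (6,5) (6,6)] -> total=18
Click 2 (1,4) count=1: revealed 0 new [(none)] -> total=18

Answer: 18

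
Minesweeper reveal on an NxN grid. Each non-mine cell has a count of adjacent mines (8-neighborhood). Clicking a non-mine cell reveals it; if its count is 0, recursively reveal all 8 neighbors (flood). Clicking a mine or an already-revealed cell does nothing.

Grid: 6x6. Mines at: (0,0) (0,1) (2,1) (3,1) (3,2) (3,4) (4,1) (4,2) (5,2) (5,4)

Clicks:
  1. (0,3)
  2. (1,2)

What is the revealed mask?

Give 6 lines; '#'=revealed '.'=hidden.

Answer: ..####
..####
..####
......
......
......

Derivation:
Click 1 (0,3) count=0: revealed 12 new [(0,2) (0,3) (0,4) (0,5) (1,2) (1,3) (1,4) (1,5) (2,2) (2,3) (2,4) (2,5)] -> total=12
Click 2 (1,2) count=2: revealed 0 new [(none)] -> total=12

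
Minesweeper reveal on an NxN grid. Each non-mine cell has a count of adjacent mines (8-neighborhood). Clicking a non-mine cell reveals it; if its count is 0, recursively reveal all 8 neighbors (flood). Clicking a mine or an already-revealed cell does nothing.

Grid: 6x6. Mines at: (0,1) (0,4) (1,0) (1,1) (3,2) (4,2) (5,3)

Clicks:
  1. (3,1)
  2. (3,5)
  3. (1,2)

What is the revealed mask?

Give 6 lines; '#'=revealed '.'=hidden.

Click 1 (3,1) count=2: revealed 1 new [(3,1)] -> total=1
Click 2 (3,5) count=0: revealed 14 new [(1,3) (1,4) (1,5) (2,3) (2,4) (2,5) (3,3) (3,4) (3,5) (4,3) (4,4) (4,5) (5,4) (5,5)] -> total=15
Click 3 (1,2) count=2: revealed 1 new [(1,2)] -> total=16

Answer: ......
..####
...###
.#.###
...###
....##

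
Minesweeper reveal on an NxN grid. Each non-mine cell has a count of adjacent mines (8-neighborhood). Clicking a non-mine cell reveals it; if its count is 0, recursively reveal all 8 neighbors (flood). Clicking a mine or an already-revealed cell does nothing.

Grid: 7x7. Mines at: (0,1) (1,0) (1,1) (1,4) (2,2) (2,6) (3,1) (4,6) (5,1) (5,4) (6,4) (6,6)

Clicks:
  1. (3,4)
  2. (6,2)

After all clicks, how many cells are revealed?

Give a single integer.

Click 1 (3,4) count=0: revealed 9 new [(2,3) (2,4) (2,5) (3,3) (3,4) (3,5) (4,3) (4,4) (4,5)] -> total=9
Click 2 (6,2) count=1: revealed 1 new [(6,2)] -> total=10

Answer: 10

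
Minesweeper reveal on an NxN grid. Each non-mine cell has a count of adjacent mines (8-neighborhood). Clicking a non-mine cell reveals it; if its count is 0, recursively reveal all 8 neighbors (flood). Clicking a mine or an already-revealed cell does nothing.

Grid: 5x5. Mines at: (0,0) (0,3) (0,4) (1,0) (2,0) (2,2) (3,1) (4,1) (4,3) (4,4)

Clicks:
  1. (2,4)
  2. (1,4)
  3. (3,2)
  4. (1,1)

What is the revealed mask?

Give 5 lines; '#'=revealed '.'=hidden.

Click 1 (2,4) count=0: revealed 6 new [(1,3) (1,4) (2,3) (2,4) (3,3) (3,4)] -> total=6
Click 2 (1,4) count=2: revealed 0 new [(none)] -> total=6
Click 3 (3,2) count=4: revealed 1 new [(3,2)] -> total=7
Click 4 (1,1) count=4: revealed 1 new [(1,1)] -> total=8

Answer: .....
.#.##
...##
..###
.....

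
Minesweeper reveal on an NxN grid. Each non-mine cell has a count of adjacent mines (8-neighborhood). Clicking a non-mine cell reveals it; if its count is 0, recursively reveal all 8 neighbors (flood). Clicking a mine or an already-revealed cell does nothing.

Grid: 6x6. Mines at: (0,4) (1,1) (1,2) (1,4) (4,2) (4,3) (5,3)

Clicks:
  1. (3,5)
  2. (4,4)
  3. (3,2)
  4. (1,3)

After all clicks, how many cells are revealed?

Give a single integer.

Click 1 (3,5) count=0: revealed 8 new [(2,4) (2,5) (3,4) (3,5) (4,4) (4,5) (5,4) (5,5)] -> total=8
Click 2 (4,4) count=2: revealed 0 new [(none)] -> total=8
Click 3 (3,2) count=2: revealed 1 new [(3,2)] -> total=9
Click 4 (1,3) count=3: revealed 1 new [(1,3)] -> total=10

Answer: 10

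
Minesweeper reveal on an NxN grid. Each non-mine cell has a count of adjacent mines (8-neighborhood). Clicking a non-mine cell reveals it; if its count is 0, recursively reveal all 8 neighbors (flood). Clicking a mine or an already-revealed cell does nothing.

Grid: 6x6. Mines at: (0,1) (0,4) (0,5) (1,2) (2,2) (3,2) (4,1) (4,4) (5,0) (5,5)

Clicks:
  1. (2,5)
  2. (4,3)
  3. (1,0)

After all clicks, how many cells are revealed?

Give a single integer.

Answer: 11

Derivation:
Click 1 (2,5) count=0: revealed 9 new [(1,3) (1,4) (1,5) (2,3) (2,4) (2,5) (3,3) (3,4) (3,5)] -> total=9
Click 2 (4,3) count=2: revealed 1 new [(4,3)] -> total=10
Click 3 (1,0) count=1: revealed 1 new [(1,0)] -> total=11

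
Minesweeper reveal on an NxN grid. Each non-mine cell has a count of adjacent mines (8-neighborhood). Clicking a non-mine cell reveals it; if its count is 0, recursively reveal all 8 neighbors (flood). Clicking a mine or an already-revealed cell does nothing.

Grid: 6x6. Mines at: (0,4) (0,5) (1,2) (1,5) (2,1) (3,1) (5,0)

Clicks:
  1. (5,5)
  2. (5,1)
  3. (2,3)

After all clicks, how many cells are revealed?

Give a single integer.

Answer: 18

Derivation:
Click 1 (5,5) count=0: revealed 18 new [(2,2) (2,3) (2,4) (2,5) (3,2) (3,3) (3,4) (3,5) (4,1) (4,2) (4,3) (4,4) (4,5) (5,1) (5,2) (5,3) (5,4) (5,5)] -> total=18
Click 2 (5,1) count=1: revealed 0 new [(none)] -> total=18
Click 3 (2,3) count=1: revealed 0 new [(none)] -> total=18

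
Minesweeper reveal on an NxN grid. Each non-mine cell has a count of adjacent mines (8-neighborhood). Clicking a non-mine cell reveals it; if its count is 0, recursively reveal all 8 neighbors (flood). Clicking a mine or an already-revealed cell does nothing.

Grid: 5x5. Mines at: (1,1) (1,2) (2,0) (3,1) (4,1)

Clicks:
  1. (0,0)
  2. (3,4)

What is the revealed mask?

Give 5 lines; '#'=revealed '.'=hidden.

Answer: #..##
...##
..###
..###
..###

Derivation:
Click 1 (0,0) count=1: revealed 1 new [(0,0)] -> total=1
Click 2 (3,4) count=0: revealed 13 new [(0,3) (0,4) (1,3) (1,4) (2,2) (2,3) (2,4) (3,2) (3,3) (3,4) (4,2) (4,3) (4,4)] -> total=14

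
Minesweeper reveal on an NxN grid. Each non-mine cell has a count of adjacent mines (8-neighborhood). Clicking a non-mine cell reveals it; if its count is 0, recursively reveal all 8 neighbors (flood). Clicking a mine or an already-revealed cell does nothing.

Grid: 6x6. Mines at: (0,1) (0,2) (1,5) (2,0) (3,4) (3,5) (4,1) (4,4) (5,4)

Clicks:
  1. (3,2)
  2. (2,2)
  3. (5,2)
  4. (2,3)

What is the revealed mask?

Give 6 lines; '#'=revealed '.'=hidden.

Click 1 (3,2) count=1: revealed 1 new [(3,2)] -> total=1
Click 2 (2,2) count=0: revealed 8 new [(1,1) (1,2) (1,3) (2,1) (2,2) (2,3) (3,1) (3,3)] -> total=9
Click 3 (5,2) count=1: revealed 1 new [(5,2)] -> total=10
Click 4 (2,3) count=1: revealed 0 new [(none)] -> total=10

Answer: ......
.###..
.###..
.###..
......
..#...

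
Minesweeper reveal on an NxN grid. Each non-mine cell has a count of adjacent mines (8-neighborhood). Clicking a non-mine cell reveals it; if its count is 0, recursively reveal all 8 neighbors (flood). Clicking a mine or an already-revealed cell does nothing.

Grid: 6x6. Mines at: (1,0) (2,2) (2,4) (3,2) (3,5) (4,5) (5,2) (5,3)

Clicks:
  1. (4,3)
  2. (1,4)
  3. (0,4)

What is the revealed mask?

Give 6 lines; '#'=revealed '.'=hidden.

Click 1 (4,3) count=3: revealed 1 new [(4,3)] -> total=1
Click 2 (1,4) count=1: revealed 1 new [(1,4)] -> total=2
Click 3 (0,4) count=0: revealed 9 new [(0,1) (0,2) (0,3) (0,4) (0,5) (1,1) (1,2) (1,3) (1,5)] -> total=11

Answer: .#####
.#####
......
......
...#..
......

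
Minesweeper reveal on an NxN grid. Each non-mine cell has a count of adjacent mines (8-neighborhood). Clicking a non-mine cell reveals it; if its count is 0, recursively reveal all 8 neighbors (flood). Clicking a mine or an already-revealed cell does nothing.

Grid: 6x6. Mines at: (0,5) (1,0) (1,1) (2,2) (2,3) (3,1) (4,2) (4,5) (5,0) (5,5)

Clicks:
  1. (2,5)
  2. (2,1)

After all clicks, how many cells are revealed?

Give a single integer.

Click 1 (2,5) count=0: revealed 6 new [(1,4) (1,5) (2,4) (2,5) (3,4) (3,5)] -> total=6
Click 2 (2,1) count=4: revealed 1 new [(2,1)] -> total=7

Answer: 7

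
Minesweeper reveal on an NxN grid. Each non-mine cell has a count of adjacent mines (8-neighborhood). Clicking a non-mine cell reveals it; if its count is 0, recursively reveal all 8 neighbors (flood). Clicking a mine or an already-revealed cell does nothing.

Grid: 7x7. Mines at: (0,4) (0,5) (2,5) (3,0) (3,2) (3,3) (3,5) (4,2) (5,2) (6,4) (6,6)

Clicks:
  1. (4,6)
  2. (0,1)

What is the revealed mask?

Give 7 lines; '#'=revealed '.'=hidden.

Click 1 (4,6) count=1: revealed 1 new [(4,6)] -> total=1
Click 2 (0,1) count=0: revealed 12 new [(0,0) (0,1) (0,2) (0,3) (1,0) (1,1) (1,2) (1,3) (2,0) (2,1) (2,2) (2,3)] -> total=13

Answer: ####...
####...
####...
.......
......#
.......
.......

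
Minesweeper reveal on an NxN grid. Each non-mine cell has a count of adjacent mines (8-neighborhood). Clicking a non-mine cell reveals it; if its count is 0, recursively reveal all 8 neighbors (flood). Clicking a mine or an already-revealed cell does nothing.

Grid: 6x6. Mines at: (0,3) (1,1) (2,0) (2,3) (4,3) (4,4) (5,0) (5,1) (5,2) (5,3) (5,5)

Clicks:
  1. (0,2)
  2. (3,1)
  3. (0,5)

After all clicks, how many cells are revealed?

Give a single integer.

Answer: 10

Derivation:
Click 1 (0,2) count=2: revealed 1 new [(0,2)] -> total=1
Click 2 (3,1) count=1: revealed 1 new [(3,1)] -> total=2
Click 3 (0,5) count=0: revealed 8 new [(0,4) (0,5) (1,4) (1,5) (2,4) (2,5) (3,4) (3,5)] -> total=10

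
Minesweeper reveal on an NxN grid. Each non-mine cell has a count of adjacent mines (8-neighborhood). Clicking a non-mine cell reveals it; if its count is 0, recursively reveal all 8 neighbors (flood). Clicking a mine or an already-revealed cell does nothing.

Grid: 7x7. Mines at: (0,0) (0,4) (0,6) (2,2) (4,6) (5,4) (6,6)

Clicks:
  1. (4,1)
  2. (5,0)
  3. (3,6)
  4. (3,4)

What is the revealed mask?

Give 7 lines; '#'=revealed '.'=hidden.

Answer: .......
##.####
##.####
#######
######.
####...
####...

Derivation:
Click 1 (4,1) count=0: revealed 20 new [(1,0) (1,1) (2,0) (2,1) (3,0) (3,1) (3,2) (3,3) (4,0) (4,1) (4,2) (4,3) (5,0) (5,1) (5,2) (5,3) (6,0) (6,1) (6,2) (6,3)] -> total=20
Click 2 (5,0) count=0: revealed 0 new [(none)] -> total=20
Click 3 (3,6) count=1: revealed 1 new [(3,6)] -> total=21
Click 4 (3,4) count=0: revealed 12 new [(1,3) (1,4) (1,5) (1,6) (2,3) (2,4) (2,5) (2,6) (3,4) (3,5) (4,4) (4,5)] -> total=33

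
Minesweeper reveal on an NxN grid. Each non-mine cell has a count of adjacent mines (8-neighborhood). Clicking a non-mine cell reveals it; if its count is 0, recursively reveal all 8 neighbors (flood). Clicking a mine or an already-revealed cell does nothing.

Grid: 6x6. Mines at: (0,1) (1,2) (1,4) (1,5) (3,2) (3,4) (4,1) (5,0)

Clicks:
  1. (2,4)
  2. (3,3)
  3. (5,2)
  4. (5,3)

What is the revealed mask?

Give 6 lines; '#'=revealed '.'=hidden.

Click 1 (2,4) count=3: revealed 1 new [(2,4)] -> total=1
Click 2 (3,3) count=2: revealed 1 new [(3,3)] -> total=2
Click 3 (5,2) count=1: revealed 1 new [(5,2)] -> total=3
Click 4 (5,3) count=0: revealed 7 new [(4,2) (4,3) (4,4) (4,5) (5,3) (5,4) (5,5)] -> total=10

Answer: ......
......
....#.
...#..
..####
..####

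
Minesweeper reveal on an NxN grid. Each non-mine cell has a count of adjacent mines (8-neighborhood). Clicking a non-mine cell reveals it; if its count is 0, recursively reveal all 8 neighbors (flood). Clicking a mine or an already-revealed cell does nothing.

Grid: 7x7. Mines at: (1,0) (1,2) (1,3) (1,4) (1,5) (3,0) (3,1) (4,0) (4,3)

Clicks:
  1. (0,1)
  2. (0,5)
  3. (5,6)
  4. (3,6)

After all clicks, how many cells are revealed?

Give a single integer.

Click 1 (0,1) count=2: revealed 1 new [(0,1)] -> total=1
Click 2 (0,5) count=2: revealed 1 new [(0,5)] -> total=2
Click 3 (5,6) count=0: revealed 23 new [(2,4) (2,5) (2,6) (3,4) (3,5) (3,6) (4,4) (4,5) (4,6) (5,0) (5,1) (5,2) (5,3) (5,4) (5,5) (5,6) (6,0) (6,1) (6,2) (6,3) (6,4) (6,5) (6,6)] -> total=25
Click 4 (3,6) count=0: revealed 0 new [(none)] -> total=25

Answer: 25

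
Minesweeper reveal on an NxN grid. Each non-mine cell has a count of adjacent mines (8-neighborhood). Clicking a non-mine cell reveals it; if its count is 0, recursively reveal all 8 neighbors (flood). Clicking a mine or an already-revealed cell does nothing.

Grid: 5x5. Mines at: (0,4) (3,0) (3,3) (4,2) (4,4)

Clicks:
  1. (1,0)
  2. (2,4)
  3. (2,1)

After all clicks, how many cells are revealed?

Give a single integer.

Answer: 13

Derivation:
Click 1 (1,0) count=0: revealed 12 new [(0,0) (0,1) (0,2) (0,3) (1,0) (1,1) (1,2) (1,3) (2,0) (2,1) (2,2) (2,3)] -> total=12
Click 2 (2,4) count=1: revealed 1 new [(2,4)] -> total=13
Click 3 (2,1) count=1: revealed 0 new [(none)] -> total=13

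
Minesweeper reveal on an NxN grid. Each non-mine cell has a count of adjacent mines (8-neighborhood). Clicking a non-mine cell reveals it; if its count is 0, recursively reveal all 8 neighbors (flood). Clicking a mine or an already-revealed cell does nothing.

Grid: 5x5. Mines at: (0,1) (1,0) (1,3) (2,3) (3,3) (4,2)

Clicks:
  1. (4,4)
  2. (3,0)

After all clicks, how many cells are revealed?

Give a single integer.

Click 1 (4,4) count=1: revealed 1 new [(4,4)] -> total=1
Click 2 (3,0) count=0: revealed 6 new [(2,0) (2,1) (3,0) (3,1) (4,0) (4,1)] -> total=7

Answer: 7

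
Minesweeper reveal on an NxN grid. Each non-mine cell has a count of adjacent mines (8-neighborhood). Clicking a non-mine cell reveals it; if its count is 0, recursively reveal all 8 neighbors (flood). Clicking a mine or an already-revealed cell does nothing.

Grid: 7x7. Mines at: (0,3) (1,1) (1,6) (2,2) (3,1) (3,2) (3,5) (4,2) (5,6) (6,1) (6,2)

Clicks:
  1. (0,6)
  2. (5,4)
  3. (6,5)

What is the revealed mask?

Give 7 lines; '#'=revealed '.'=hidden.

Click 1 (0,6) count=1: revealed 1 new [(0,6)] -> total=1
Click 2 (5,4) count=0: revealed 9 new [(4,3) (4,4) (4,5) (5,3) (5,4) (5,5) (6,3) (6,4) (6,5)] -> total=10
Click 3 (6,5) count=1: revealed 0 new [(none)] -> total=10

Answer: ......#
.......
.......
.......
...###.
...###.
...###.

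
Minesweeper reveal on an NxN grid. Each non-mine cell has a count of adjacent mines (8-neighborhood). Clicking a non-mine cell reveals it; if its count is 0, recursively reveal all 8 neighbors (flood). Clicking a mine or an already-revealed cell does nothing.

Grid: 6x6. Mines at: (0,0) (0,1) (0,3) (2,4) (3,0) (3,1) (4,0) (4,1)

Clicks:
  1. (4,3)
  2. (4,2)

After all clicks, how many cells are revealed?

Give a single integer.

Answer: 12

Derivation:
Click 1 (4,3) count=0: revealed 12 new [(3,2) (3,3) (3,4) (3,5) (4,2) (4,3) (4,4) (4,5) (5,2) (5,3) (5,4) (5,5)] -> total=12
Click 2 (4,2) count=2: revealed 0 new [(none)] -> total=12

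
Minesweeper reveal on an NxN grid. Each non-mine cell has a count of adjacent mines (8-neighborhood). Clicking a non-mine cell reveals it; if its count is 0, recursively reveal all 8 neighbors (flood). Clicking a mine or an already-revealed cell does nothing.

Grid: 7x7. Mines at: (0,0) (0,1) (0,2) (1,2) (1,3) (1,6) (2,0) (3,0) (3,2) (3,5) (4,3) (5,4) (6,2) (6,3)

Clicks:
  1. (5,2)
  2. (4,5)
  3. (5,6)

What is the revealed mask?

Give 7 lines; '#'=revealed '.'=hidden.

Click 1 (5,2) count=3: revealed 1 new [(5,2)] -> total=1
Click 2 (4,5) count=2: revealed 1 new [(4,5)] -> total=2
Click 3 (5,6) count=0: revealed 5 new [(4,6) (5,5) (5,6) (6,5) (6,6)] -> total=7

Answer: .......
.......
.......
.......
.....##
..#..##
.....##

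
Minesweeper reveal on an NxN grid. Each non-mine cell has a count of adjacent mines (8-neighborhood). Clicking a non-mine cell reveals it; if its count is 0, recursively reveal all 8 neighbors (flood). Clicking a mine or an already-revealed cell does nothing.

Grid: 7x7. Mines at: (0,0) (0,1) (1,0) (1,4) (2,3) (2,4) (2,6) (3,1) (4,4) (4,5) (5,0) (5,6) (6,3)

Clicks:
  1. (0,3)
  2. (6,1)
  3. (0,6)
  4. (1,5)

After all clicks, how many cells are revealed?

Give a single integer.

Answer: 6

Derivation:
Click 1 (0,3) count=1: revealed 1 new [(0,3)] -> total=1
Click 2 (6,1) count=1: revealed 1 new [(6,1)] -> total=2
Click 3 (0,6) count=0: revealed 4 new [(0,5) (0,6) (1,5) (1,6)] -> total=6
Click 4 (1,5) count=3: revealed 0 new [(none)] -> total=6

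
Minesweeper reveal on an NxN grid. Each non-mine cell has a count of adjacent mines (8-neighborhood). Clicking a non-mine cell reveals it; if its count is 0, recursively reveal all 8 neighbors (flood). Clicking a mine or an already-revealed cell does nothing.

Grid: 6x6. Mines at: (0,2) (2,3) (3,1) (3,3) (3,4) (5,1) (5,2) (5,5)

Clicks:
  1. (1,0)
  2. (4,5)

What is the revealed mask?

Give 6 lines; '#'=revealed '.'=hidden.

Click 1 (1,0) count=0: revealed 6 new [(0,0) (0,1) (1,0) (1,1) (2,0) (2,1)] -> total=6
Click 2 (4,5) count=2: revealed 1 new [(4,5)] -> total=7

Answer: ##....
##....
##....
......
.....#
......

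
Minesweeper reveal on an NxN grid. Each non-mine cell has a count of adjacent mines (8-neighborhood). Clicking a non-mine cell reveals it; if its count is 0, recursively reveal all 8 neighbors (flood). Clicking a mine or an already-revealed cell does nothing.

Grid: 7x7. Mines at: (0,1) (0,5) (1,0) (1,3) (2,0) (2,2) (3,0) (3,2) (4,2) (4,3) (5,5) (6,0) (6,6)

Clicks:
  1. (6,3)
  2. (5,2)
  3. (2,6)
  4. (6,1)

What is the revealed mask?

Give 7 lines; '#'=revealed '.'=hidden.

Click 1 (6,3) count=0: revealed 8 new [(5,1) (5,2) (5,3) (5,4) (6,1) (6,2) (6,3) (6,4)] -> total=8
Click 2 (5,2) count=2: revealed 0 new [(none)] -> total=8
Click 3 (2,6) count=0: revealed 12 new [(1,4) (1,5) (1,6) (2,4) (2,5) (2,6) (3,4) (3,5) (3,6) (4,4) (4,5) (4,6)] -> total=20
Click 4 (6,1) count=1: revealed 0 new [(none)] -> total=20

Answer: .......
....###
....###
....###
....###
.####..
.####..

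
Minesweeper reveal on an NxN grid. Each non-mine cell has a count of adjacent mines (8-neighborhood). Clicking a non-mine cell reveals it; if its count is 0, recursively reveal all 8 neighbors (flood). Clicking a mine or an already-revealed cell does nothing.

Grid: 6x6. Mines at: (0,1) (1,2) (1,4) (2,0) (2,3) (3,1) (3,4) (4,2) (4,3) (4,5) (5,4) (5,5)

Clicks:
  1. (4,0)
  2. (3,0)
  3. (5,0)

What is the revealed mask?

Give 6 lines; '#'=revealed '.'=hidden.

Click 1 (4,0) count=1: revealed 1 new [(4,0)] -> total=1
Click 2 (3,0) count=2: revealed 1 new [(3,0)] -> total=2
Click 3 (5,0) count=0: revealed 3 new [(4,1) (5,0) (5,1)] -> total=5

Answer: ......
......
......
#.....
##....
##....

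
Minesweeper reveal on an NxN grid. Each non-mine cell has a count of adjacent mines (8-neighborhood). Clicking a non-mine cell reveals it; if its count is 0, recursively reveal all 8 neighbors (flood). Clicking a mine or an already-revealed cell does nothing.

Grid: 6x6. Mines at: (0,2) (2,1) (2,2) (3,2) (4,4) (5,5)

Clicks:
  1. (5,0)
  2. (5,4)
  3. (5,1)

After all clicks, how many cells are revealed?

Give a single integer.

Answer: 11

Derivation:
Click 1 (5,0) count=0: revealed 10 new [(3,0) (3,1) (4,0) (4,1) (4,2) (4,3) (5,0) (5,1) (5,2) (5,3)] -> total=10
Click 2 (5,4) count=2: revealed 1 new [(5,4)] -> total=11
Click 3 (5,1) count=0: revealed 0 new [(none)] -> total=11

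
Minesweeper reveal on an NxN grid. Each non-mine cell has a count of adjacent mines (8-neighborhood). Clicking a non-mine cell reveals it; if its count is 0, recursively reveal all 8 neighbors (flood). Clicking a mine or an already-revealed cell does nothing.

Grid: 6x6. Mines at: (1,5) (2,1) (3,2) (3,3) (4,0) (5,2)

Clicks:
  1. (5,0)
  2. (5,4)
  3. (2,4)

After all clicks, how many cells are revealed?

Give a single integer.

Click 1 (5,0) count=1: revealed 1 new [(5,0)] -> total=1
Click 2 (5,4) count=0: revealed 10 new [(2,4) (2,5) (3,4) (3,5) (4,3) (4,4) (4,5) (5,3) (5,4) (5,5)] -> total=11
Click 3 (2,4) count=2: revealed 0 new [(none)] -> total=11

Answer: 11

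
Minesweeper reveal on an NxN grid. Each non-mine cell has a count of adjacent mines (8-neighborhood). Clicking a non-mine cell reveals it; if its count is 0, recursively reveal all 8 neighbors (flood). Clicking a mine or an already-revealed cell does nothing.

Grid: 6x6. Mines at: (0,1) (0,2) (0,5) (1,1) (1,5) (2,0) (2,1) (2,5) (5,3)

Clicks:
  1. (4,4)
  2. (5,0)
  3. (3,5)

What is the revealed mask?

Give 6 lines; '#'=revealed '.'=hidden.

Answer: ......
......
......
###..#
###.#.
###...

Derivation:
Click 1 (4,4) count=1: revealed 1 new [(4,4)] -> total=1
Click 2 (5,0) count=0: revealed 9 new [(3,0) (3,1) (3,2) (4,0) (4,1) (4,2) (5,0) (5,1) (5,2)] -> total=10
Click 3 (3,5) count=1: revealed 1 new [(3,5)] -> total=11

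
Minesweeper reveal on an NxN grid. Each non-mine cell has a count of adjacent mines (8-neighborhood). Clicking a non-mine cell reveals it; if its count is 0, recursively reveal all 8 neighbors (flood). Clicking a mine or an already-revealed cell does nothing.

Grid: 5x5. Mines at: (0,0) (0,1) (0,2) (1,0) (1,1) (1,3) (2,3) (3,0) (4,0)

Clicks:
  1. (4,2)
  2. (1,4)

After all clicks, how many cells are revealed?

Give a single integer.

Click 1 (4,2) count=0: revealed 8 new [(3,1) (3,2) (3,3) (3,4) (4,1) (4,2) (4,3) (4,4)] -> total=8
Click 2 (1,4) count=2: revealed 1 new [(1,4)] -> total=9

Answer: 9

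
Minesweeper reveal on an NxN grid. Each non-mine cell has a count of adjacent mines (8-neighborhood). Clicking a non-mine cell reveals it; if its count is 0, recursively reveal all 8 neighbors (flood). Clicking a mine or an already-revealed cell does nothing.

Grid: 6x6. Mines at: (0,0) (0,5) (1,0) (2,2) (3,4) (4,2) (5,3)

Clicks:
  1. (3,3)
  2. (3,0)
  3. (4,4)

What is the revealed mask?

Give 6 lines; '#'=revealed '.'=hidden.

Click 1 (3,3) count=3: revealed 1 new [(3,3)] -> total=1
Click 2 (3,0) count=0: revealed 8 new [(2,0) (2,1) (3,0) (3,1) (4,0) (4,1) (5,0) (5,1)] -> total=9
Click 3 (4,4) count=2: revealed 1 new [(4,4)] -> total=10

Answer: ......
......
##....
##.#..
##..#.
##....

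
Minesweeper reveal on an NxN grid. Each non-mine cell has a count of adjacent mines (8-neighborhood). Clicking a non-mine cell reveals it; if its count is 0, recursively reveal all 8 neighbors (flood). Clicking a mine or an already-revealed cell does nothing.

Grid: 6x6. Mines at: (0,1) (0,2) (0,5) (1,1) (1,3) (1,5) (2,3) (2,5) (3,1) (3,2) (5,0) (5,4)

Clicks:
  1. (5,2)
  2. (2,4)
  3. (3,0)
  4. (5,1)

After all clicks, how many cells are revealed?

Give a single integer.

Answer: 8

Derivation:
Click 1 (5,2) count=0: revealed 6 new [(4,1) (4,2) (4,3) (5,1) (5,2) (5,3)] -> total=6
Click 2 (2,4) count=4: revealed 1 new [(2,4)] -> total=7
Click 3 (3,0) count=1: revealed 1 new [(3,0)] -> total=8
Click 4 (5,1) count=1: revealed 0 new [(none)] -> total=8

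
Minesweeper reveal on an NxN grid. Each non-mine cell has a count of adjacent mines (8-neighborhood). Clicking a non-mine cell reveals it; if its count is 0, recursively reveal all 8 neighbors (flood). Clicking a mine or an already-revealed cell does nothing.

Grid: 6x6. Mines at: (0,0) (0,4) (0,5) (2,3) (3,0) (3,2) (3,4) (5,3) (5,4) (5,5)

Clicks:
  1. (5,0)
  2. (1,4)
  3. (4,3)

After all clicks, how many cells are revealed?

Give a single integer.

Click 1 (5,0) count=0: revealed 6 new [(4,0) (4,1) (4,2) (5,0) (5,1) (5,2)] -> total=6
Click 2 (1,4) count=3: revealed 1 new [(1,4)] -> total=7
Click 3 (4,3) count=4: revealed 1 new [(4,3)] -> total=8

Answer: 8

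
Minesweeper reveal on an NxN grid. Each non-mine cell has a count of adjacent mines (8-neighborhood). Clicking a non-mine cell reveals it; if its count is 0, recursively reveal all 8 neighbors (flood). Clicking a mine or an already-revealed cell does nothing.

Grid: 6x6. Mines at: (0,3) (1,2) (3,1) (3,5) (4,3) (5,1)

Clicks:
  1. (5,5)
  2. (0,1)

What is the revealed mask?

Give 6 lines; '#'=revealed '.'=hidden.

Click 1 (5,5) count=0: revealed 4 new [(4,4) (4,5) (5,4) (5,5)] -> total=4
Click 2 (0,1) count=1: revealed 1 new [(0,1)] -> total=5

Answer: .#....
......
......
......
....##
....##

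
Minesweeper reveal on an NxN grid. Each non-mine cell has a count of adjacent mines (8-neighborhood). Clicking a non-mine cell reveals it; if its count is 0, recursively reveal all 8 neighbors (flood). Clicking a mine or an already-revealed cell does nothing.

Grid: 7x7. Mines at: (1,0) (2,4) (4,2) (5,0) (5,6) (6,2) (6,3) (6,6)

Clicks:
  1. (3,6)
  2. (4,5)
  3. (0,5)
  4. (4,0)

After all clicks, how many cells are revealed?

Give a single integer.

Click 1 (3,6) count=0: revealed 24 new [(0,1) (0,2) (0,3) (0,4) (0,5) (0,6) (1,1) (1,2) (1,3) (1,4) (1,5) (1,6) (2,1) (2,2) (2,3) (2,5) (2,6) (3,1) (3,2) (3,3) (3,5) (3,6) (4,5) (4,6)] -> total=24
Click 2 (4,5) count=1: revealed 0 new [(none)] -> total=24
Click 3 (0,5) count=0: revealed 0 new [(none)] -> total=24
Click 4 (4,0) count=1: revealed 1 new [(4,0)] -> total=25

Answer: 25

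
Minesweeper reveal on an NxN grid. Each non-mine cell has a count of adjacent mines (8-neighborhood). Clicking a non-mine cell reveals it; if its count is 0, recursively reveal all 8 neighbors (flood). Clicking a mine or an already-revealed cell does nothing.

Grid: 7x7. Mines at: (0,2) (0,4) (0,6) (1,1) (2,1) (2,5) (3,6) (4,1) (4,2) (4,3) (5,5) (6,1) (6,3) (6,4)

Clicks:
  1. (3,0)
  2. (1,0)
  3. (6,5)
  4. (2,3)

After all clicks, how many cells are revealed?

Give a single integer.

Click 1 (3,0) count=2: revealed 1 new [(3,0)] -> total=1
Click 2 (1,0) count=2: revealed 1 new [(1,0)] -> total=2
Click 3 (6,5) count=2: revealed 1 new [(6,5)] -> total=3
Click 4 (2,3) count=0: revealed 9 new [(1,2) (1,3) (1,4) (2,2) (2,3) (2,4) (3,2) (3,3) (3,4)] -> total=12

Answer: 12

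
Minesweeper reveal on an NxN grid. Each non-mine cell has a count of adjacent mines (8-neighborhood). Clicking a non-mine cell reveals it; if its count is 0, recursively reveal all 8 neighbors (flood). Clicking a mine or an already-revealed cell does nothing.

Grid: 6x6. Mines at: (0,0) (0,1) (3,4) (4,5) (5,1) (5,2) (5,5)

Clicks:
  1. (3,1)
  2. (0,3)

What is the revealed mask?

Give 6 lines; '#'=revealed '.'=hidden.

Click 1 (3,1) count=0: revealed 24 new [(0,2) (0,3) (0,4) (0,5) (1,0) (1,1) (1,2) (1,3) (1,4) (1,5) (2,0) (2,1) (2,2) (2,3) (2,4) (2,5) (3,0) (3,1) (3,2) (3,3) (4,0) (4,1) (4,2) (4,3)] -> total=24
Click 2 (0,3) count=0: revealed 0 new [(none)] -> total=24

Answer: ..####
######
######
####..
####..
......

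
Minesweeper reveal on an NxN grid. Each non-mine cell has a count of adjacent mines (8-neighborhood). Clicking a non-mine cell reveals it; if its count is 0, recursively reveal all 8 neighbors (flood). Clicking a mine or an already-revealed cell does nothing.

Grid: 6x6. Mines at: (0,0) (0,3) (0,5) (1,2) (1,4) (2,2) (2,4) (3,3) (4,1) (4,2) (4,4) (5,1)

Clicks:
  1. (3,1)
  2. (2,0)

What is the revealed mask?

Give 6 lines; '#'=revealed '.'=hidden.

Click 1 (3,1) count=3: revealed 1 new [(3,1)] -> total=1
Click 2 (2,0) count=0: revealed 5 new [(1,0) (1,1) (2,0) (2,1) (3,0)] -> total=6

Answer: ......
##....
##....
##....
......
......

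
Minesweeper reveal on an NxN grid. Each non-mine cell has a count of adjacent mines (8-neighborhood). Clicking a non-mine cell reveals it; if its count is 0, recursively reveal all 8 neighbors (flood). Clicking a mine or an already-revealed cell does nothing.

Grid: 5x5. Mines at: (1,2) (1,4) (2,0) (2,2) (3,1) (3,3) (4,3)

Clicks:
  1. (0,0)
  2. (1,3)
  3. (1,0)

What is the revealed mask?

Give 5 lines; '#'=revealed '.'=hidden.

Click 1 (0,0) count=0: revealed 4 new [(0,0) (0,1) (1,0) (1,1)] -> total=4
Click 2 (1,3) count=3: revealed 1 new [(1,3)] -> total=5
Click 3 (1,0) count=1: revealed 0 new [(none)] -> total=5

Answer: ##...
##.#.
.....
.....
.....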